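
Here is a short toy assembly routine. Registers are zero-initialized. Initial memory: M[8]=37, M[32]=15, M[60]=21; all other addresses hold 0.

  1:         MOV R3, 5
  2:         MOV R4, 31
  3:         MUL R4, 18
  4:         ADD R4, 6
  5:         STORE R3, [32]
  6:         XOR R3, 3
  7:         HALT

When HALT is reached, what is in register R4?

MOV R3, 5 → R3=5
MOV R4, 31 → R4=31
MUL R4, 18 → R4=31*18=558
ADD R4, 6 → R4=558+6=564
STORE R3, [32] → M[32]=5
XOR R3, 3 → R3=5^3=6
halt.

564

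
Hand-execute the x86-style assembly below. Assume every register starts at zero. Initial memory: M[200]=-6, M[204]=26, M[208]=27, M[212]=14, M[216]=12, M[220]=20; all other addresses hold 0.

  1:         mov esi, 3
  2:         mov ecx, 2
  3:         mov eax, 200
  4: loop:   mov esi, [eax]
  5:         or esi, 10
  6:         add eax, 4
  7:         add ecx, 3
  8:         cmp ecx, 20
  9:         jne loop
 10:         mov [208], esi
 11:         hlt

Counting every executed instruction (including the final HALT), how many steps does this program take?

41

after mov esi, 3: esi=3
after mov ecx, 2: ecx=2
after mov eax, 200: eax=200
after mov esi, [eax]: esi=M[200]=-6
after or esi, 10: esi=(-6)|10=-6
after add eax, 4: eax=200+4=204
after add ecx, 3: ecx=2+3=5
cmp ecx, 20  (cmp 5,20)
jne loop: taken
after mov esi, [eax]: esi=M[204]=26
after or esi, 10: esi=26|10=26
after add eax, 4: eax=204+4=208
after add ecx, 3: ecx=5+3=8
cmp ecx, 20  (cmp 8,20)
jne loop: taken
after mov esi, [eax]: esi=M[208]=27
after or esi, 10: esi=27|10=27
after add eax, 4: eax=208+4=212
after add ecx, 3: ecx=8+3=11
cmp ecx, 20  (cmp 11,20)
jne loop: taken
after mov esi, [eax]: esi=M[212]=14
after or esi, 10: esi=14|10=14
after add eax, 4: eax=212+4=216
after add ecx, 3: ecx=11+3=14
cmp ecx, 20  (cmp 14,20)
jne loop: taken
after mov esi, [eax]: esi=M[216]=12
after or esi, 10: esi=12|10=14
after add eax, 4: eax=216+4=220
after add ecx, 3: ecx=14+3=17
cmp ecx, 20  (cmp 17,20)
jne loop: taken
after mov esi, [eax]: esi=M[220]=20
after or esi, 10: esi=20|10=30
after add eax, 4: eax=220+4=224
after add ecx, 3: ecx=17+3=20
cmp ecx, 20  (cmp 20,20)
jne loop: not taken
mov [208], esi → M[208]=30
halt.
Total executed instructions: 41.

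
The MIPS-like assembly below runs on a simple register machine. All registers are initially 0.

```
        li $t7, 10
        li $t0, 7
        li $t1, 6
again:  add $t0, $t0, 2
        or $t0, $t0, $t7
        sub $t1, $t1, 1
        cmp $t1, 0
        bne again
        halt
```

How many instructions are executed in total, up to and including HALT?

34

after li $t7, 10: $t7=10
after li $t0, 7: $t0=7
after li $t1, 6: $t1=6
after add $t0, $t0, 2: $t0=7+2=9
after or $t0, $t0, $t7: $t0=9|10=11
after sub $t1, $t1, 1: $t1=6-1=5
cmp $t1, 0  (cmp 5,0)
bne again: taken
after add $t0, $t0, 2: $t0=11+2=13
after or $t0, $t0, $t7: $t0=13|10=15
after sub $t1, $t1, 1: $t1=5-1=4
cmp $t1, 0  (cmp 4,0)
bne again: taken
after add $t0, $t0, 2: $t0=15+2=17
after or $t0, $t0, $t7: $t0=17|10=27
after sub $t1, $t1, 1: $t1=4-1=3
cmp $t1, 0  (cmp 3,0)
bne again: taken
after add $t0, $t0, 2: $t0=27+2=29
after or $t0, $t0, $t7: $t0=29|10=31
after sub $t1, $t1, 1: $t1=3-1=2
cmp $t1, 0  (cmp 2,0)
bne again: taken
after add $t0, $t0, 2: $t0=31+2=33
after or $t0, $t0, $t7: $t0=33|10=43
after sub $t1, $t1, 1: $t1=2-1=1
cmp $t1, 0  (cmp 1,0)
bne again: taken
after add $t0, $t0, 2: $t0=43+2=45
after or $t0, $t0, $t7: $t0=45|10=47
after sub $t1, $t1, 1: $t1=1-1=0
cmp $t1, 0  (cmp 0,0)
bne again: not taken
halt.
Total executed instructions: 34.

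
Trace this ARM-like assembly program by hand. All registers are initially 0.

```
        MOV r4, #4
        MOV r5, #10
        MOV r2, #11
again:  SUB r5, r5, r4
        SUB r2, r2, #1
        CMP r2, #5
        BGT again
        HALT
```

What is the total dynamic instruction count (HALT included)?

after MOV r4, #4: r4=4
after MOV r5, #10: r5=10
after MOV r2, #11: r2=11
after SUB r5, r5, r4: r5=10-4=6
after SUB r2, r2, #1: r2=11-1=10
CMP r2, #5  (cmp 10,5)
BGT again: taken
after SUB r5, r5, r4: r5=6-4=2
after SUB r2, r2, #1: r2=10-1=9
CMP r2, #5  (cmp 9,5)
BGT again: taken
after SUB r5, r5, r4: r5=2-4=-2
after SUB r2, r2, #1: r2=9-1=8
CMP r2, #5  (cmp 8,5)
BGT again: taken
after SUB r5, r5, r4: r5=(-2)-4=-6
after SUB r2, r2, #1: r2=8-1=7
CMP r2, #5  (cmp 7,5)
BGT again: taken
after SUB r5, r5, r4: r5=(-6)-4=-10
after SUB r2, r2, #1: r2=7-1=6
CMP r2, #5  (cmp 6,5)
BGT again: taken
after SUB r5, r5, r4: r5=(-10)-4=-14
after SUB r2, r2, #1: r2=6-1=5
CMP r2, #5  (cmp 5,5)
BGT again: not taken
halt.
Total executed instructions: 28.

28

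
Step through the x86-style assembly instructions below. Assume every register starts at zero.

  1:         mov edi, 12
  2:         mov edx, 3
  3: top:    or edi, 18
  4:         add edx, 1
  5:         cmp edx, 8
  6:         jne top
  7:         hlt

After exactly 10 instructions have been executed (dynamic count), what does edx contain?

5

edi=12
edx=3
edi=12|18=30
edx=3+1=4
cmp edx, 8  (cmp 4,8)
jne top: taken
edi=30|18=30
edx=4+1=5
cmp edx, 8  (cmp 5,8)
jne top: taken
After step 10: edx = 5.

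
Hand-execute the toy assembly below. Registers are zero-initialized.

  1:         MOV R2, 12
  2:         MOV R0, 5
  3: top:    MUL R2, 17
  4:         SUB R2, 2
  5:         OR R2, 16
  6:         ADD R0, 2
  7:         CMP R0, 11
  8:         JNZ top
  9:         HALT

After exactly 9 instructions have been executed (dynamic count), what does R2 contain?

MOV R2, 12 → R2=12
MOV R0, 5 → R0=5
MUL R2, 17 → R2=12*17=204
SUB R2, 2 → R2=204-2=202
OR R2, 16 → R2=202|16=218
ADD R0, 2 → R0=5+2=7
CMP R0, 11  (cmp 7,11)
JNZ top: taken
MUL R2, 17 → R2=218*17=3706
After step 9: R2 = 3706.

3706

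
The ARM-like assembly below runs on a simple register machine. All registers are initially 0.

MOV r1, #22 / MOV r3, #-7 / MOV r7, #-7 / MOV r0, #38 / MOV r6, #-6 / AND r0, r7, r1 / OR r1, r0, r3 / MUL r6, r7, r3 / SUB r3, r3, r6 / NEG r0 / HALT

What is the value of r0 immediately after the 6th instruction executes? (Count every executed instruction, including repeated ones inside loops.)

16

r1=22
r3=-7
r7=-7
r0=38
r6=-6
r0=(-7)&22=16
After step 6: r0 = 16.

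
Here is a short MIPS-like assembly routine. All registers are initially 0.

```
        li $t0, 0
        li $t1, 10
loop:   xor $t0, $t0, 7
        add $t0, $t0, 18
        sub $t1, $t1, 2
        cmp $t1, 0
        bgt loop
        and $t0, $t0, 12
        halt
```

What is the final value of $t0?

8

after li $t0, 0: $t0=0
after li $t1, 10: $t1=10
after xor $t0, $t0, 7: $t0=0^7=7
after add $t0, $t0, 18: $t0=7+18=25
after sub $t1, $t1, 2: $t1=10-2=8
cmp $t1, 0  (cmp 8,0)
bgt loop: taken
after xor $t0, $t0, 7: $t0=25^7=30
after add $t0, $t0, 18: $t0=30+18=48
after sub $t1, $t1, 2: $t1=8-2=6
cmp $t1, 0  (cmp 6,0)
bgt loop: taken
after xor $t0, $t0, 7: $t0=48^7=55
after add $t0, $t0, 18: $t0=55+18=73
after sub $t1, $t1, 2: $t1=6-2=4
cmp $t1, 0  (cmp 4,0)
bgt loop: taken
after xor $t0, $t0, 7: $t0=73^7=78
after add $t0, $t0, 18: $t0=78+18=96
after sub $t1, $t1, 2: $t1=4-2=2
cmp $t1, 0  (cmp 2,0)
bgt loop: taken
after xor $t0, $t0, 7: $t0=96^7=103
after add $t0, $t0, 18: $t0=103+18=121
after sub $t1, $t1, 2: $t1=2-2=0
cmp $t1, 0  (cmp 0,0)
bgt loop: not taken
after and $t0, $t0, 12: $t0=121&12=8
halt.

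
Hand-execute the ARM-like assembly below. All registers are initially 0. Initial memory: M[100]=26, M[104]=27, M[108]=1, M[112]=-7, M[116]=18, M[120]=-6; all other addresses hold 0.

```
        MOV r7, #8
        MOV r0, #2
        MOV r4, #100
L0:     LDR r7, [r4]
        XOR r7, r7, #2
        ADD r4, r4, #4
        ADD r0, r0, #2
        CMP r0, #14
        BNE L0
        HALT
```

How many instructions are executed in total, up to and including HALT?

40

MOV r7, #8 → r7=8
MOV r0, #2 → r0=2
MOV r4, #100 → r4=100
LDR r7, [r4] → r7=M[100]=26
XOR r7, r7, #2 → r7=26^2=24
ADD r4, r4, #4 → r4=100+4=104
ADD r0, r0, #2 → r0=2+2=4
CMP r0, #14  (cmp 4,14)
BNE L0: taken
LDR r7, [r4] → r7=M[104]=27
XOR r7, r7, #2 → r7=27^2=25
ADD r4, r4, #4 → r4=104+4=108
ADD r0, r0, #2 → r0=4+2=6
CMP r0, #14  (cmp 6,14)
BNE L0: taken
LDR r7, [r4] → r7=M[108]=1
XOR r7, r7, #2 → r7=1^2=3
ADD r4, r4, #4 → r4=108+4=112
ADD r0, r0, #2 → r0=6+2=8
CMP r0, #14  (cmp 8,14)
BNE L0: taken
LDR r7, [r4] → r7=M[112]=-7
XOR r7, r7, #2 → r7=(-7)^2=-5
ADD r4, r4, #4 → r4=112+4=116
ADD r0, r0, #2 → r0=8+2=10
CMP r0, #14  (cmp 10,14)
BNE L0: taken
LDR r7, [r4] → r7=M[116]=18
XOR r7, r7, #2 → r7=18^2=16
ADD r4, r4, #4 → r4=116+4=120
ADD r0, r0, #2 → r0=10+2=12
CMP r0, #14  (cmp 12,14)
BNE L0: taken
LDR r7, [r4] → r7=M[120]=-6
XOR r7, r7, #2 → r7=(-6)^2=-8
ADD r4, r4, #4 → r4=120+4=124
ADD r0, r0, #2 → r0=12+2=14
CMP r0, #14  (cmp 14,14)
BNE L0: not taken
halt.
Total executed instructions: 40.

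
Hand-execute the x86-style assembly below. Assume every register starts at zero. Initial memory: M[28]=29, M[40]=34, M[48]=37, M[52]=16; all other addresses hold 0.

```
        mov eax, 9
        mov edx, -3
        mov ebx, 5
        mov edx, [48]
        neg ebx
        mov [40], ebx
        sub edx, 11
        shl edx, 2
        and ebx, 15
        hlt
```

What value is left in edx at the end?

eax=9
edx=-3
ebx=5
edx=M[48]=37
ebx=-(5)=-5
mov [40], ebx → M[40]=-5
edx=37-11=26
edx=26<<2=104
ebx=(-5)&15=11
halt.

104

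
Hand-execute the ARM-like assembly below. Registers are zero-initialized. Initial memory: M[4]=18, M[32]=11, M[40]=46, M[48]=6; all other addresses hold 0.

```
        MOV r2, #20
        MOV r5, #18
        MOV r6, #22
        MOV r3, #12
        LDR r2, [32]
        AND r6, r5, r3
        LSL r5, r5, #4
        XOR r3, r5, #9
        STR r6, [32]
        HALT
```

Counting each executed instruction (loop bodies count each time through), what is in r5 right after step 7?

288

after MOV r2, #20: r2=20
after MOV r5, #18: r5=18
after MOV r6, #22: r6=22
after MOV r3, #12: r3=12
after LDR r2, [32]: r2=M[32]=11
after AND r6, r5, r3: r6=18&12=0
after LSL r5, r5, #4: r5=18<<4=288
After step 7: r5 = 288.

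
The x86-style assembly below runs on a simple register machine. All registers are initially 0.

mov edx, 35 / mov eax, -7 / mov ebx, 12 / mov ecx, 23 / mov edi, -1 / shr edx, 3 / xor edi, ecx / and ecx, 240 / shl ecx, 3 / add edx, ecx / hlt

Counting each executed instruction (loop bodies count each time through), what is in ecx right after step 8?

16

edx=35
eax=-7
ebx=12
ecx=23
edi=-1
edx=35>>3=4
edi=(-1)^23=-24
ecx=23&240=16
After step 8: ecx = 16.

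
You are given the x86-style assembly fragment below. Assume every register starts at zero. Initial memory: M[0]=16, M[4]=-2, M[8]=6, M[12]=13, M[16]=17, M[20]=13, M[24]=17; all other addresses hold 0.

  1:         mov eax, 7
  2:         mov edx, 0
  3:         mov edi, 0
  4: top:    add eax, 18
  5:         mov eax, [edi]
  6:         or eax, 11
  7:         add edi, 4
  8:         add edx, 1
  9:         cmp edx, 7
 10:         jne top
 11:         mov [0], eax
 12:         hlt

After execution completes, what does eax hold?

27

eax=7
edx=0
edi=0
eax=7+18=25
eax=M[0]=16
eax=16|11=27
edi=0+4=4
edx=0+1=1
cmp edx, 7  (cmp 1,7)
jne top: taken
eax=27+18=45
eax=M[4]=-2
eax=(-2)|11=-1
edi=4+4=8
edx=1+1=2
cmp edx, 7  (cmp 2,7)
jne top: taken
eax=(-1)+18=17
eax=M[8]=6
eax=6|11=15
edi=8+4=12
edx=2+1=3
cmp edx, 7  (cmp 3,7)
jne top: taken
eax=15+18=33
eax=M[12]=13
eax=13|11=15
edi=12+4=16
edx=3+1=4
cmp edx, 7  (cmp 4,7)
jne top: taken
eax=15+18=33
eax=M[16]=17
eax=17|11=27
edi=16+4=20
edx=4+1=5
cmp edx, 7  (cmp 5,7)
jne top: taken
eax=27+18=45
eax=M[20]=13
eax=13|11=15
edi=20+4=24
edx=5+1=6
cmp edx, 7  (cmp 6,7)
jne top: taken
eax=15+18=33
eax=M[24]=17
eax=17|11=27
edi=24+4=28
edx=6+1=7
cmp edx, 7  (cmp 7,7)
jne top: not taken
mov [0], eax → M[0]=27
halt.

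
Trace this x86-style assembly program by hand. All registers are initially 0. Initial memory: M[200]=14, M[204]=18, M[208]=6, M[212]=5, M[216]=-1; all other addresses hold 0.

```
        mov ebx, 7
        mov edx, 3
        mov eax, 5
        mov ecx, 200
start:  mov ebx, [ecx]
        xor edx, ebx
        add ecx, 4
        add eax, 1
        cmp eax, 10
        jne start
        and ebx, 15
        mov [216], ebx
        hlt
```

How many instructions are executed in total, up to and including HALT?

mov ebx, 7 → ebx=7
mov edx, 3 → edx=3
mov eax, 5 → eax=5
mov ecx, 200 → ecx=200
mov ebx, [ecx] → ebx=M[200]=14
xor edx, ebx → edx=3^14=13
add ecx, 4 → ecx=200+4=204
add eax, 1 → eax=5+1=6
cmp eax, 10  (cmp 6,10)
jne start: taken
mov ebx, [ecx] → ebx=M[204]=18
xor edx, ebx → edx=13^18=31
add ecx, 4 → ecx=204+4=208
add eax, 1 → eax=6+1=7
cmp eax, 10  (cmp 7,10)
jne start: taken
mov ebx, [ecx] → ebx=M[208]=6
xor edx, ebx → edx=31^6=25
add ecx, 4 → ecx=208+4=212
add eax, 1 → eax=7+1=8
cmp eax, 10  (cmp 8,10)
jne start: taken
mov ebx, [ecx] → ebx=M[212]=5
xor edx, ebx → edx=25^5=28
add ecx, 4 → ecx=212+4=216
add eax, 1 → eax=8+1=9
cmp eax, 10  (cmp 9,10)
jne start: taken
mov ebx, [ecx] → ebx=M[216]=-1
xor edx, ebx → edx=28^(-1)=-29
add ecx, 4 → ecx=216+4=220
add eax, 1 → eax=9+1=10
cmp eax, 10  (cmp 10,10)
jne start: not taken
and ebx, 15 → ebx=(-1)&15=15
mov [216], ebx → M[216]=15
halt.
Total executed instructions: 37.

37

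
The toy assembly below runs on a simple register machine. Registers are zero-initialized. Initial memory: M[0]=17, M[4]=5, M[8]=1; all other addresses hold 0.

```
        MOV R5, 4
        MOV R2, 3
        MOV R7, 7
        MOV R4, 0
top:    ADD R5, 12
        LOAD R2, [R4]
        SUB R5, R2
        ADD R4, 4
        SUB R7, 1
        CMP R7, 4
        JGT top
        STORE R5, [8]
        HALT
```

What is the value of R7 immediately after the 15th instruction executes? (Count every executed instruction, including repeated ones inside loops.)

6

after MOV R5, 4: R5=4
after MOV R2, 3: R2=3
after MOV R7, 7: R7=7
after MOV R4, 0: R4=0
after ADD R5, 12: R5=4+12=16
after LOAD R2, [R4]: R2=M[0]=17
after SUB R5, R2: R5=16-17=-1
after ADD R4, 4: R4=0+4=4
after SUB R7, 1: R7=7-1=6
CMP R7, 4  (cmp 6,4)
JGT top: taken
after ADD R5, 12: R5=(-1)+12=11
after LOAD R2, [R4]: R2=M[4]=5
after SUB R5, R2: R5=11-5=6
after ADD R4, 4: R4=4+4=8
After step 15: R7 = 6.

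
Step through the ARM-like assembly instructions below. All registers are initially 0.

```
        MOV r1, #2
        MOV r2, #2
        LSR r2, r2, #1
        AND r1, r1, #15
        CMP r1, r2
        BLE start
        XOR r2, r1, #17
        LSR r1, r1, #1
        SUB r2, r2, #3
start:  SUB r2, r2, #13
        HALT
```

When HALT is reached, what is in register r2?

3

MOV r1, #2 → r1=2
MOV r2, #2 → r2=2
LSR r2, r2, #1 → r2=2>>1=1
AND r1, r1, #15 → r1=2&15=2
CMP r1, r2  (cmp 2,1)
BLE start: not taken
XOR r2, r1, #17 → r2=2^17=19
LSR r1, r1, #1 → r1=2>>1=1
SUB r2, r2, #3 → r2=19-3=16
SUB r2, r2, #13 → r2=16-13=3
halt.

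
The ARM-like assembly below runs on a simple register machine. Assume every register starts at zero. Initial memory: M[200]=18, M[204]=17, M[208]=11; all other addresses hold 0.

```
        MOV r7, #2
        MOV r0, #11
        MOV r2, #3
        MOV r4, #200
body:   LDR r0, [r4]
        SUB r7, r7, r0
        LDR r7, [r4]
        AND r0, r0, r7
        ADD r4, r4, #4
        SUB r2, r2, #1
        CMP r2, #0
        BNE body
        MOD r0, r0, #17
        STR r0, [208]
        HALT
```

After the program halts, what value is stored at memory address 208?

r7=2
r0=11
r2=3
r4=200
r0=M[200]=18
r7=2-18=-16
r7=M[200]=18
r0=18&18=18
r4=200+4=204
r2=3-1=2
CMP r2, #0  (cmp 2,0)
BNE body: taken
r0=M[204]=17
r7=18-17=1
r7=M[204]=17
r0=17&17=17
r4=204+4=208
r2=2-1=1
CMP r2, #0  (cmp 1,0)
BNE body: taken
r0=M[208]=11
r7=17-11=6
r7=M[208]=11
r0=11&11=11
r4=208+4=212
r2=1-1=0
CMP r2, #0  (cmp 0,0)
BNE body: not taken
r0=11%17=11
STR r0, [208] → M[208]=11
halt.

11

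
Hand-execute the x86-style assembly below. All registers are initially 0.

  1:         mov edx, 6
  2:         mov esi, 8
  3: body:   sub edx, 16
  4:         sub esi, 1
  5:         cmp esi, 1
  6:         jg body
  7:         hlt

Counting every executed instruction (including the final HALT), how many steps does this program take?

mov edx, 6 → edx=6
mov esi, 8 → esi=8
sub edx, 16 → edx=6-16=-10
sub esi, 1 → esi=8-1=7
cmp esi, 1  (cmp 7,1)
jg body: taken
sub edx, 16 → edx=(-10)-16=-26
sub esi, 1 → esi=7-1=6
cmp esi, 1  (cmp 6,1)
jg body: taken
sub edx, 16 → edx=(-26)-16=-42
sub esi, 1 → esi=6-1=5
cmp esi, 1  (cmp 5,1)
jg body: taken
sub edx, 16 → edx=(-42)-16=-58
sub esi, 1 → esi=5-1=4
cmp esi, 1  (cmp 4,1)
jg body: taken
sub edx, 16 → edx=(-58)-16=-74
sub esi, 1 → esi=4-1=3
cmp esi, 1  (cmp 3,1)
jg body: taken
sub edx, 16 → edx=(-74)-16=-90
sub esi, 1 → esi=3-1=2
cmp esi, 1  (cmp 2,1)
jg body: taken
sub edx, 16 → edx=(-90)-16=-106
sub esi, 1 → esi=2-1=1
cmp esi, 1  (cmp 1,1)
jg body: not taken
halt.
Total executed instructions: 31.

31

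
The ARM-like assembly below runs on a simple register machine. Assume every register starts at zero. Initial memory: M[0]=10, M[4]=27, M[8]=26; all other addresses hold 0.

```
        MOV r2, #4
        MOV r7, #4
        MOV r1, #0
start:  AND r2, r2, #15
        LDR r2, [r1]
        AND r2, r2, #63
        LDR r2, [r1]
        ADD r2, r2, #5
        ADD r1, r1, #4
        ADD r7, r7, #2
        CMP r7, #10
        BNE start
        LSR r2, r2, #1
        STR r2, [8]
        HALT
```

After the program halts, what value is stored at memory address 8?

15

MOV r2, #4 → r2=4
MOV r7, #4 → r7=4
MOV r1, #0 → r1=0
AND r2, r2, #15 → r2=4&15=4
LDR r2, [r1] → r2=M[0]=10
AND r2, r2, #63 → r2=10&63=10
LDR r2, [r1] → r2=M[0]=10
ADD r2, r2, #5 → r2=10+5=15
ADD r1, r1, #4 → r1=0+4=4
ADD r7, r7, #2 → r7=4+2=6
CMP r7, #10  (cmp 6,10)
BNE start: taken
AND r2, r2, #15 → r2=15&15=15
LDR r2, [r1] → r2=M[4]=27
AND r2, r2, #63 → r2=27&63=27
LDR r2, [r1] → r2=M[4]=27
ADD r2, r2, #5 → r2=27+5=32
ADD r1, r1, #4 → r1=4+4=8
ADD r7, r7, #2 → r7=6+2=8
CMP r7, #10  (cmp 8,10)
BNE start: taken
AND r2, r2, #15 → r2=32&15=0
LDR r2, [r1] → r2=M[8]=26
AND r2, r2, #63 → r2=26&63=26
LDR r2, [r1] → r2=M[8]=26
ADD r2, r2, #5 → r2=26+5=31
ADD r1, r1, #4 → r1=8+4=12
ADD r7, r7, #2 → r7=8+2=10
CMP r7, #10  (cmp 10,10)
BNE start: not taken
LSR r2, r2, #1 → r2=31>>1=15
STR r2, [8] → M[8]=15
halt.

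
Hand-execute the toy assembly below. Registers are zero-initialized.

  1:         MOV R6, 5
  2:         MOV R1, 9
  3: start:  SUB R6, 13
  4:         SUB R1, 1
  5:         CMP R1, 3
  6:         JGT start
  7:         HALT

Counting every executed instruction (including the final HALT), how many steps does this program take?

R6=5
R1=9
R6=5-13=-8
R1=9-1=8
CMP R1, 3  (cmp 8,3)
JGT start: taken
R6=(-8)-13=-21
R1=8-1=7
CMP R1, 3  (cmp 7,3)
JGT start: taken
R6=(-21)-13=-34
R1=7-1=6
CMP R1, 3  (cmp 6,3)
JGT start: taken
R6=(-34)-13=-47
R1=6-1=5
CMP R1, 3  (cmp 5,3)
JGT start: taken
R6=(-47)-13=-60
R1=5-1=4
CMP R1, 3  (cmp 4,3)
JGT start: taken
R6=(-60)-13=-73
R1=4-1=3
CMP R1, 3  (cmp 3,3)
JGT start: not taken
halt.
Total executed instructions: 27.

27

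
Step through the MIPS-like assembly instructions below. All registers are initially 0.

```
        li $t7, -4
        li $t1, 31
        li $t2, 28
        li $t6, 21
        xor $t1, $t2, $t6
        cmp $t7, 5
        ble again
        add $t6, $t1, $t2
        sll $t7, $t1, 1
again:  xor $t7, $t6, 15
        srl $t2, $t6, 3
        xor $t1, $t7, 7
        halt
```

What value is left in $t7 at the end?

26

after li $t7, -4: $t7=-4
after li $t1, 31: $t1=31
after li $t2, 28: $t2=28
after li $t6, 21: $t6=21
after xor $t1, $t2, $t6: $t1=28^21=9
cmp $t7, 5  (cmp -4,5)
ble again: taken
after xor $t7, $t6, 15: $t7=21^15=26
after srl $t2, $t6, 3: $t2=21>>3=2
after xor $t1, $t7, 7: $t1=26^7=29
halt.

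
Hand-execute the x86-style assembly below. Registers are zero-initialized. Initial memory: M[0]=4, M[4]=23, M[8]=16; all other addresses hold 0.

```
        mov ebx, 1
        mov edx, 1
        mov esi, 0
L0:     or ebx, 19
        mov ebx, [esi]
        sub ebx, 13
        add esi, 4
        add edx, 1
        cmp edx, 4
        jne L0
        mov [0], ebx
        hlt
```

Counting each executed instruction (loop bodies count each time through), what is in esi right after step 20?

8

after mov ebx, 1: ebx=1
after mov edx, 1: edx=1
after mov esi, 0: esi=0
after or ebx, 19: ebx=1|19=19
after mov ebx, [esi]: ebx=M[0]=4
after sub ebx, 13: ebx=4-13=-9
after add esi, 4: esi=0+4=4
after add edx, 1: edx=1+1=2
cmp edx, 4  (cmp 2,4)
jne L0: taken
after or ebx, 19: ebx=(-9)|19=-9
after mov ebx, [esi]: ebx=M[4]=23
after sub ebx, 13: ebx=23-13=10
after add esi, 4: esi=4+4=8
after add edx, 1: edx=2+1=3
cmp edx, 4  (cmp 3,4)
jne L0: taken
after or ebx, 19: ebx=10|19=27
after mov ebx, [esi]: ebx=M[8]=16
after sub ebx, 13: ebx=16-13=3
After step 20: esi = 8.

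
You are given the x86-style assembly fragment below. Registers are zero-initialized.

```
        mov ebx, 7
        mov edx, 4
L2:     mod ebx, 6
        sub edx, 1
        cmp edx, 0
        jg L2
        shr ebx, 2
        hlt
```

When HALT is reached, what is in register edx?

0

after mov ebx, 7: ebx=7
after mov edx, 4: edx=4
after mod ebx, 6: ebx=7%6=1
after sub edx, 1: edx=4-1=3
cmp edx, 0  (cmp 3,0)
jg L2: taken
after mod ebx, 6: ebx=1%6=1
after sub edx, 1: edx=3-1=2
cmp edx, 0  (cmp 2,0)
jg L2: taken
after mod ebx, 6: ebx=1%6=1
after sub edx, 1: edx=2-1=1
cmp edx, 0  (cmp 1,0)
jg L2: taken
after mod ebx, 6: ebx=1%6=1
after sub edx, 1: edx=1-1=0
cmp edx, 0  (cmp 0,0)
jg L2: not taken
after shr ebx, 2: ebx=1>>2=0
halt.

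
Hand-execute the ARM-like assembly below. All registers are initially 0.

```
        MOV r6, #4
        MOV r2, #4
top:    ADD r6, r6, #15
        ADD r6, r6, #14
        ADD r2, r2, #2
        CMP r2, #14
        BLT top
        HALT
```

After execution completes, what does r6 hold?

after MOV r6, #4: r6=4
after MOV r2, #4: r2=4
after ADD r6, r6, #15: r6=4+15=19
after ADD r6, r6, #14: r6=19+14=33
after ADD r2, r2, #2: r2=4+2=6
CMP r2, #14  (cmp 6,14)
BLT top: taken
after ADD r6, r6, #15: r6=33+15=48
after ADD r6, r6, #14: r6=48+14=62
after ADD r2, r2, #2: r2=6+2=8
CMP r2, #14  (cmp 8,14)
BLT top: taken
after ADD r6, r6, #15: r6=62+15=77
after ADD r6, r6, #14: r6=77+14=91
after ADD r2, r2, #2: r2=8+2=10
CMP r2, #14  (cmp 10,14)
BLT top: taken
after ADD r6, r6, #15: r6=91+15=106
after ADD r6, r6, #14: r6=106+14=120
after ADD r2, r2, #2: r2=10+2=12
CMP r2, #14  (cmp 12,14)
BLT top: taken
after ADD r6, r6, #15: r6=120+15=135
after ADD r6, r6, #14: r6=135+14=149
after ADD r2, r2, #2: r2=12+2=14
CMP r2, #14  (cmp 14,14)
BLT top: not taken
halt.

149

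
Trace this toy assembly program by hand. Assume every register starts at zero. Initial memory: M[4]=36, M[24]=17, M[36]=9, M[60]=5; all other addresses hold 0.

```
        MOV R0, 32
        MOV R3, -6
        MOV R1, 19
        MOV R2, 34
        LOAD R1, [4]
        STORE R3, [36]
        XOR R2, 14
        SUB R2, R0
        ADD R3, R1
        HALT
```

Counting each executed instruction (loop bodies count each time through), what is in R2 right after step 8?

12

after MOV R0, 32: R0=32
after MOV R3, -6: R3=-6
after MOV R1, 19: R1=19
after MOV R2, 34: R2=34
after LOAD R1, [4]: R1=M[4]=36
STORE R3, [36] → M[36]=-6
after XOR R2, 14: R2=34^14=44
after SUB R2, R0: R2=44-32=12
After step 8: R2 = 12.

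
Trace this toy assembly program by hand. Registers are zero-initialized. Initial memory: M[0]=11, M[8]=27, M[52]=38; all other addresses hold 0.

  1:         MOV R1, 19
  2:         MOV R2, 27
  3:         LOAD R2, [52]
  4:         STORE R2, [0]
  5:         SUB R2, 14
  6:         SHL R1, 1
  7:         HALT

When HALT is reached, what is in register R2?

24

R1=19
R2=27
R2=M[52]=38
STORE R2, [0] → M[0]=38
R2=38-14=24
R1=19<<1=38
halt.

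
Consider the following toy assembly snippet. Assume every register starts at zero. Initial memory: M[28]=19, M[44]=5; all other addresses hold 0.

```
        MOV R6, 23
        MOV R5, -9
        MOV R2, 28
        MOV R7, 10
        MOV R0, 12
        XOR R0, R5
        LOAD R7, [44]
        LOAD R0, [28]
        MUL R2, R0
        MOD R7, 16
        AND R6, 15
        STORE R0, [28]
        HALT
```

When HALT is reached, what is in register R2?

532

R6=23
R5=-9
R2=28
R7=10
R0=12
R0=12^(-9)=-5
R7=M[44]=5
R0=M[28]=19
R2=28*19=532
R7=5%16=5
R6=23&15=7
STORE R0, [28] → M[28]=19
halt.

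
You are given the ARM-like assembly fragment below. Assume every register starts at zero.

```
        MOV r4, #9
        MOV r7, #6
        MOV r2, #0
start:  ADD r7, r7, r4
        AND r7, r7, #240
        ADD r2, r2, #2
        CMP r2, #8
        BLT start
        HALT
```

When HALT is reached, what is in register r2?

after MOV r4, #9: r4=9
after MOV r7, #6: r7=6
after MOV r2, #0: r2=0
after ADD r7, r7, r4: r7=6+9=15
after AND r7, r7, #240: r7=15&240=0
after ADD r2, r2, #2: r2=0+2=2
CMP r2, #8  (cmp 2,8)
BLT start: taken
after ADD r7, r7, r4: r7=0+9=9
after AND r7, r7, #240: r7=9&240=0
after ADD r2, r2, #2: r2=2+2=4
CMP r2, #8  (cmp 4,8)
BLT start: taken
after ADD r7, r7, r4: r7=0+9=9
after AND r7, r7, #240: r7=9&240=0
after ADD r2, r2, #2: r2=4+2=6
CMP r2, #8  (cmp 6,8)
BLT start: taken
after ADD r7, r7, r4: r7=0+9=9
after AND r7, r7, #240: r7=9&240=0
after ADD r2, r2, #2: r2=6+2=8
CMP r2, #8  (cmp 8,8)
BLT start: not taken
halt.

8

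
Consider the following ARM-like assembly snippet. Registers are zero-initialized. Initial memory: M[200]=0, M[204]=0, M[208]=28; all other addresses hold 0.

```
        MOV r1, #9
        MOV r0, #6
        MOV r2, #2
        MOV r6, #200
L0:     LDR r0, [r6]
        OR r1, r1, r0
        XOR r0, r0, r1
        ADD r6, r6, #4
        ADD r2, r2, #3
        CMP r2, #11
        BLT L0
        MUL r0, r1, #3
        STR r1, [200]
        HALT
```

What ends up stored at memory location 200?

29

r1=9
r0=6
r2=2
r6=200
r0=M[200]=0
r1=9|0=9
r0=0^9=9
r6=200+4=204
r2=2+3=5
CMP r2, #11  (cmp 5,11)
BLT L0: taken
r0=M[204]=0
r1=9|0=9
r0=0^9=9
r6=204+4=208
r2=5+3=8
CMP r2, #11  (cmp 8,11)
BLT L0: taken
r0=M[208]=28
r1=9|28=29
r0=28^29=1
r6=208+4=212
r2=8+3=11
CMP r2, #11  (cmp 11,11)
BLT L0: not taken
r0=29*3=87
STR r1, [200] → M[200]=29
halt.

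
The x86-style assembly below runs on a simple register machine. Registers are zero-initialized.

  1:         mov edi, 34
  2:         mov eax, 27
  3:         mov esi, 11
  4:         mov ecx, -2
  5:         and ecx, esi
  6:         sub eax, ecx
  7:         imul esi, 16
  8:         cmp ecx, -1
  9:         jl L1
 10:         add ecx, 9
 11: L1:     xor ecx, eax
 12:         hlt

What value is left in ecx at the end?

mov edi, 34 → edi=34
mov eax, 27 → eax=27
mov esi, 11 → esi=11
mov ecx, -2 → ecx=-2
and ecx, esi → ecx=(-2)&11=10
sub eax, ecx → eax=27-10=17
imul esi, 16 → esi=11*16=176
cmp ecx, -1  (cmp 10,-1)
jl L1: not taken
add ecx, 9 → ecx=10+9=19
xor ecx, eax → ecx=19^17=2
halt.

2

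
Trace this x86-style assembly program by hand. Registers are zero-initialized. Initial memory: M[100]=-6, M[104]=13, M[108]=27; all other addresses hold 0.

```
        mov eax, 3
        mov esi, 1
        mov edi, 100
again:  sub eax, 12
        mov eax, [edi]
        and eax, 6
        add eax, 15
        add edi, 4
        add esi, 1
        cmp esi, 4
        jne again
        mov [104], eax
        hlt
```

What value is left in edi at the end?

after mov eax, 3: eax=3
after mov esi, 1: esi=1
after mov edi, 100: edi=100
after sub eax, 12: eax=3-12=-9
after mov eax, [edi]: eax=M[100]=-6
after and eax, 6: eax=(-6)&6=2
after add eax, 15: eax=2+15=17
after add edi, 4: edi=100+4=104
after add esi, 1: esi=1+1=2
cmp esi, 4  (cmp 2,4)
jne again: taken
after sub eax, 12: eax=17-12=5
after mov eax, [edi]: eax=M[104]=13
after and eax, 6: eax=13&6=4
after add eax, 15: eax=4+15=19
after add edi, 4: edi=104+4=108
after add esi, 1: esi=2+1=3
cmp esi, 4  (cmp 3,4)
jne again: taken
after sub eax, 12: eax=19-12=7
after mov eax, [edi]: eax=M[108]=27
after and eax, 6: eax=27&6=2
after add eax, 15: eax=2+15=17
after add edi, 4: edi=108+4=112
after add esi, 1: esi=3+1=4
cmp esi, 4  (cmp 4,4)
jne again: not taken
mov [104], eax → M[104]=17
halt.

112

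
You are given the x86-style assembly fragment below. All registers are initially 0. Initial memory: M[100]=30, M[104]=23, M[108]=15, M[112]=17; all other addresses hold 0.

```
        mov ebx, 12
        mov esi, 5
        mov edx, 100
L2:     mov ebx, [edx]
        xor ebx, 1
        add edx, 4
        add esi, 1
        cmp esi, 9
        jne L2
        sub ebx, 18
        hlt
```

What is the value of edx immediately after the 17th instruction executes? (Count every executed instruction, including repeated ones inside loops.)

108

after mov ebx, 12: ebx=12
after mov esi, 5: esi=5
after mov edx, 100: edx=100
after mov ebx, [edx]: ebx=M[100]=30
after xor ebx, 1: ebx=30^1=31
after add edx, 4: edx=100+4=104
after add esi, 1: esi=5+1=6
cmp esi, 9  (cmp 6,9)
jne L2: taken
after mov ebx, [edx]: ebx=M[104]=23
after xor ebx, 1: ebx=23^1=22
after add edx, 4: edx=104+4=108
after add esi, 1: esi=6+1=7
cmp esi, 9  (cmp 7,9)
jne L2: taken
after mov ebx, [edx]: ebx=M[108]=15
after xor ebx, 1: ebx=15^1=14
After step 17: edx = 108.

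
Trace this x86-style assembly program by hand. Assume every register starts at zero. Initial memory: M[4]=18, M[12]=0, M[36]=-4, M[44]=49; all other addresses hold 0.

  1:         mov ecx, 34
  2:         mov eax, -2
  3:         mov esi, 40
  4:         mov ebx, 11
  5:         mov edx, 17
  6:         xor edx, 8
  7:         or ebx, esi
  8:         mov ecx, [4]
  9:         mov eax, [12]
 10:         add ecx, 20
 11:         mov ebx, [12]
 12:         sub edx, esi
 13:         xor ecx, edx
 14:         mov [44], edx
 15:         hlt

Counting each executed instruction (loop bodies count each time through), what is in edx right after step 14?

ecx=34
eax=-2
esi=40
ebx=11
edx=17
edx=17^8=25
ebx=11|40=43
ecx=M[4]=18
eax=M[12]=0
ecx=18+20=38
ebx=M[12]=0
edx=25-40=-15
ecx=38^(-15)=-41
mov [44], edx → M[44]=-15
After step 14: edx = -15.

-15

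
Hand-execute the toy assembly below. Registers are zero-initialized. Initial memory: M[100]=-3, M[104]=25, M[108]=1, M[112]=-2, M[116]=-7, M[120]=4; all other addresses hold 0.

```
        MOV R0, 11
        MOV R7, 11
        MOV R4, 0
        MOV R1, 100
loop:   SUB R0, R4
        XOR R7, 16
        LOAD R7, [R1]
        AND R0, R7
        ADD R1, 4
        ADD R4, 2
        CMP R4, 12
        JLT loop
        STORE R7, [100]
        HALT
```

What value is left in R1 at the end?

R0=11
R7=11
R4=0
R1=100
R0=11-0=11
R7=11^16=27
R7=M[100]=-3
R0=11&(-3)=9
R1=100+4=104
R4=0+2=2
CMP R4, 12  (cmp 2,12)
JLT loop: taken
R0=9-2=7
R7=(-3)^16=-19
R7=M[104]=25
R0=7&25=1
R1=104+4=108
R4=2+2=4
CMP R4, 12  (cmp 4,12)
JLT loop: taken
R0=1-4=-3
R7=25^16=9
R7=M[108]=1
R0=(-3)&1=1
R1=108+4=112
R4=4+2=6
CMP R4, 12  (cmp 6,12)
JLT loop: taken
R0=1-6=-5
R7=1^16=17
R7=M[112]=-2
R0=(-5)&(-2)=-6
R1=112+4=116
R4=6+2=8
CMP R4, 12  (cmp 8,12)
JLT loop: taken
R0=(-6)-8=-14
R7=(-2)^16=-18
R7=M[116]=-7
R0=(-14)&(-7)=-16
R1=116+4=120
R4=8+2=10
CMP R4, 12  (cmp 10,12)
JLT loop: taken
R0=(-16)-10=-26
R7=(-7)^16=-23
R7=M[120]=4
R0=(-26)&4=4
R1=120+4=124
R4=10+2=12
CMP R4, 12  (cmp 12,12)
JLT loop: not taken
STORE R7, [100] → M[100]=4
halt.

124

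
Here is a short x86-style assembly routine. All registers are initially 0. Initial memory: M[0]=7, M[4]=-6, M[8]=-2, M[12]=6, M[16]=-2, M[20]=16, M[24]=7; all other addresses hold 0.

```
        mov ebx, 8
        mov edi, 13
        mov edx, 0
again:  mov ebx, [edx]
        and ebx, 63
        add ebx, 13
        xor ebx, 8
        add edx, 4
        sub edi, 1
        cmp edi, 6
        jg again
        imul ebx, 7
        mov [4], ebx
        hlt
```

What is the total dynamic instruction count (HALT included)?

62

mov ebx, 8 → ebx=8
mov edi, 13 → edi=13
mov edx, 0 → edx=0
mov ebx, [edx] → ebx=M[0]=7
and ebx, 63 → ebx=7&63=7
add ebx, 13 → ebx=7+13=20
xor ebx, 8 → ebx=20^8=28
add edx, 4 → edx=0+4=4
sub edi, 1 → edi=13-1=12
cmp edi, 6  (cmp 12,6)
jg again: taken
mov ebx, [edx] → ebx=M[4]=-6
and ebx, 63 → ebx=(-6)&63=58
add ebx, 13 → ebx=58+13=71
xor ebx, 8 → ebx=71^8=79
add edx, 4 → edx=4+4=8
sub edi, 1 → edi=12-1=11
cmp edi, 6  (cmp 11,6)
jg again: taken
mov ebx, [edx] → ebx=M[8]=-2
and ebx, 63 → ebx=(-2)&63=62
add ebx, 13 → ebx=62+13=75
xor ebx, 8 → ebx=75^8=67
add edx, 4 → edx=8+4=12
sub edi, 1 → edi=11-1=10
cmp edi, 6  (cmp 10,6)
jg again: taken
mov ebx, [edx] → ebx=M[12]=6
and ebx, 63 → ebx=6&63=6
add ebx, 13 → ebx=6+13=19
xor ebx, 8 → ebx=19^8=27
add edx, 4 → edx=12+4=16
sub edi, 1 → edi=10-1=9
cmp edi, 6  (cmp 9,6)
jg again: taken
mov ebx, [edx] → ebx=M[16]=-2
and ebx, 63 → ebx=(-2)&63=62
add ebx, 13 → ebx=62+13=75
xor ebx, 8 → ebx=75^8=67
add edx, 4 → edx=16+4=20
sub edi, 1 → edi=9-1=8
cmp edi, 6  (cmp 8,6)
jg again: taken
mov ebx, [edx] → ebx=M[20]=16
and ebx, 63 → ebx=16&63=16
add ebx, 13 → ebx=16+13=29
xor ebx, 8 → ebx=29^8=21
add edx, 4 → edx=20+4=24
sub edi, 1 → edi=8-1=7
cmp edi, 6  (cmp 7,6)
jg again: taken
mov ebx, [edx] → ebx=M[24]=7
and ebx, 63 → ebx=7&63=7
add ebx, 13 → ebx=7+13=20
xor ebx, 8 → ebx=20^8=28
add edx, 4 → edx=24+4=28
sub edi, 1 → edi=7-1=6
cmp edi, 6  (cmp 6,6)
jg again: not taken
imul ebx, 7 → ebx=28*7=196
mov [4], ebx → M[4]=196
halt.
Total executed instructions: 62.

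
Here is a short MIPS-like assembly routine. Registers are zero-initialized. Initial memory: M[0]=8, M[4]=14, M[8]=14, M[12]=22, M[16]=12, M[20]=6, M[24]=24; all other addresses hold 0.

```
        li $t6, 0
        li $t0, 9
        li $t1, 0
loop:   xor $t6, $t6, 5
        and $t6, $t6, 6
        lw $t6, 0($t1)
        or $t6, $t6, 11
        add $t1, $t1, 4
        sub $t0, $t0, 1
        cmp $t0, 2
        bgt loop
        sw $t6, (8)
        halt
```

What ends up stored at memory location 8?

27

li $t6, 0 → $t6=0
li $t0, 9 → $t0=9
li $t1, 0 → $t1=0
xor $t6, $t6, 5 → $t6=0^5=5
and $t6, $t6, 6 → $t6=5&6=4
lw $t6, 0($t1) → $t6=M[0]=8
or $t6, $t6, 11 → $t6=8|11=11
add $t1, $t1, 4 → $t1=0+4=4
sub $t0, $t0, 1 → $t0=9-1=8
cmp $t0, 2  (cmp 8,2)
bgt loop: taken
xor $t6, $t6, 5 → $t6=11^5=14
and $t6, $t6, 6 → $t6=14&6=6
lw $t6, 0($t1) → $t6=M[4]=14
or $t6, $t6, 11 → $t6=14|11=15
add $t1, $t1, 4 → $t1=4+4=8
sub $t0, $t0, 1 → $t0=8-1=7
cmp $t0, 2  (cmp 7,2)
bgt loop: taken
xor $t6, $t6, 5 → $t6=15^5=10
and $t6, $t6, 6 → $t6=10&6=2
lw $t6, 0($t1) → $t6=M[8]=14
or $t6, $t6, 11 → $t6=14|11=15
add $t1, $t1, 4 → $t1=8+4=12
sub $t0, $t0, 1 → $t0=7-1=6
cmp $t0, 2  (cmp 6,2)
bgt loop: taken
xor $t6, $t6, 5 → $t6=15^5=10
and $t6, $t6, 6 → $t6=10&6=2
lw $t6, 0($t1) → $t6=M[12]=22
or $t6, $t6, 11 → $t6=22|11=31
add $t1, $t1, 4 → $t1=12+4=16
sub $t0, $t0, 1 → $t0=6-1=5
cmp $t0, 2  (cmp 5,2)
bgt loop: taken
xor $t6, $t6, 5 → $t6=31^5=26
and $t6, $t6, 6 → $t6=26&6=2
lw $t6, 0($t1) → $t6=M[16]=12
or $t6, $t6, 11 → $t6=12|11=15
add $t1, $t1, 4 → $t1=16+4=20
sub $t0, $t0, 1 → $t0=5-1=4
cmp $t0, 2  (cmp 4,2)
bgt loop: taken
xor $t6, $t6, 5 → $t6=15^5=10
and $t6, $t6, 6 → $t6=10&6=2
lw $t6, 0($t1) → $t6=M[20]=6
or $t6, $t6, 11 → $t6=6|11=15
add $t1, $t1, 4 → $t1=20+4=24
sub $t0, $t0, 1 → $t0=4-1=3
cmp $t0, 2  (cmp 3,2)
bgt loop: taken
xor $t6, $t6, 5 → $t6=15^5=10
and $t6, $t6, 6 → $t6=10&6=2
lw $t6, 0($t1) → $t6=M[24]=24
or $t6, $t6, 11 → $t6=24|11=27
add $t1, $t1, 4 → $t1=24+4=28
sub $t0, $t0, 1 → $t0=3-1=2
cmp $t0, 2  (cmp 2,2)
bgt loop: not taken
sw $t6, (8) → M[8]=27
halt.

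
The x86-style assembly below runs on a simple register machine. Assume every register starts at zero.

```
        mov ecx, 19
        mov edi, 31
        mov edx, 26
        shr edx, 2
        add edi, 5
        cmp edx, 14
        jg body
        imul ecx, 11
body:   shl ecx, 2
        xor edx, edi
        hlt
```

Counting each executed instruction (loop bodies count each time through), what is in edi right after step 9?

36

ecx=19
edi=31
edx=26
edx=26>>2=6
edi=31+5=36
cmp edx, 14  (cmp 6,14)
jg body: not taken
ecx=19*11=209
ecx=209<<2=836
After step 9: edi = 36.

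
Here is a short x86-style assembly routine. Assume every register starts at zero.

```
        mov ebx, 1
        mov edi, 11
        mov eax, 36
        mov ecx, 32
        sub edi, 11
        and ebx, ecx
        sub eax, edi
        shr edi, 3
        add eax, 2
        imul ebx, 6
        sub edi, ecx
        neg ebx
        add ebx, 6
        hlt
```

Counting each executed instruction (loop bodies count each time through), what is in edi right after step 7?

mov ebx, 1 → ebx=1
mov edi, 11 → edi=11
mov eax, 36 → eax=36
mov ecx, 32 → ecx=32
sub edi, 11 → edi=11-11=0
and ebx, ecx → ebx=1&32=0
sub eax, edi → eax=36-0=36
After step 7: edi = 0.

0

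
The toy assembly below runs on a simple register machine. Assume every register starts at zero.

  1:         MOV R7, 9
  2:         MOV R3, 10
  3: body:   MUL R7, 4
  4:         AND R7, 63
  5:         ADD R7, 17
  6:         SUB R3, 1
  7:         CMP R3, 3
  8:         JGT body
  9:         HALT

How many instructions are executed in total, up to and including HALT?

MOV R7, 9 → R7=9
MOV R3, 10 → R3=10
MUL R7, 4 → R7=9*4=36
AND R7, 63 → R7=36&63=36
ADD R7, 17 → R7=36+17=53
SUB R3, 1 → R3=10-1=9
CMP R3, 3  (cmp 9,3)
JGT body: taken
MUL R7, 4 → R7=53*4=212
AND R7, 63 → R7=212&63=20
ADD R7, 17 → R7=20+17=37
SUB R3, 1 → R3=9-1=8
CMP R3, 3  (cmp 8,3)
JGT body: taken
MUL R7, 4 → R7=37*4=148
AND R7, 63 → R7=148&63=20
ADD R7, 17 → R7=20+17=37
SUB R3, 1 → R3=8-1=7
CMP R3, 3  (cmp 7,3)
JGT body: taken
MUL R7, 4 → R7=37*4=148
AND R7, 63 → R7=148&63=20
ADD R7, 17 → R7=20+17=37
SUB R3, 1 → R3=7-1=6
CMP R3, 3  (cmp 6,3)
JGT body: taken
MUL R7, 4 → R7=37*4=148
AND R7, 63 → R7=148&63=20
ADD R7, 17 → R7=20+17=37
SUB R3, 1 → R3=6-1=5
CMP R3, 3  (cmp 5,3)
JGT body: taken
MUL R7, 4 → R7=37*4=148
AND R7, 63 → R7=148&63=20
ADD R7, 17 → R7=20+17=37
SUB R3, 1 → R3=5-1=4
CMP R3, 3  (cmp 4,3)
JGT body: taken
MUL R7, 4 → R7=37*4=148
AND R7, 63 → R7=148&63=20
ADD R7, 17 → R7=20+17=37
SUB R3, 1 → R3=4-1=3
CMP R3, 3  (cmp 3,3)
JGT body: not taken
halt.
Total executed instructions: 45.

45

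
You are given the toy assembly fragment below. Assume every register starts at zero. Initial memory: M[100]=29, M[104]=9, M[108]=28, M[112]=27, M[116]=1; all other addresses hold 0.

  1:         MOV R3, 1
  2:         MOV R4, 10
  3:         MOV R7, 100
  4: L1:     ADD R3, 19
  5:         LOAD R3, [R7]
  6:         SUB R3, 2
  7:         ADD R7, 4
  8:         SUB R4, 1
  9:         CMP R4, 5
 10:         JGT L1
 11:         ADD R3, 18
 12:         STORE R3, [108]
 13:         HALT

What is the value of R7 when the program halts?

after MOV R3, 1: R3=1
after MOV R4, 10: R4=10
after MOV R7, 100: R7=100
after ADD R3, 19: R3=1+19=20
after LOAD R3, [R7]: R3=M[100]=29
after SUB R3, 2: R3=29-2=27
after ADD R7, 4: R7=100+4=104
after SUB R4, 1: R4=10-1=9
CMP R4, 5  (cmp 9,5)
JGT L1: taken
after ADD R3, 19: R3=27+19=46
after LOAD R3, [R7]: R3=M[104]=9
after SUB R3, 2: R3=9-2=7
after ADD R7, 4: R7=104+4=108
after SUB R4, 1: R4=9-1=8
CMP R4, 5  (cmp 8,5)
JGT L1: taken
after ADD R3, 19: R3=7+19=26
after LOAD R3, [R7]: R3=M[108]=28
after SUB R3, 2: R3=28-2=26
after ADD R7, 4: R7=108+4=112
after SUB R4, 1: R4=8-1=7
CMP R4, 5  (cmp 7,5)
JGT L1: taken
after ADD R3, 19: R3=26+19=45
after LOAD R3, [R7]: R3=M[112]=27
after SUB R3, 2: R3=27-2=25
after ADD R7, 4: R7=112+4=116
after SUB R4, 1: R4=7-1=6
CMP R4, 5  (cmp 6,5)
JGT L1: taken
after ADD R3, 19: R3=25+19=44
after LOAD R3, [R7]: R3=M[116]=1
after SUB R3, 2: R3=1-2=-1
after ADD R7, 4: R7=116+4=120
after SUB R4, 1: R4=6-1=5
CMP R4, 5  (cmp 5,5)
JGT L1: not taken
after ADD R3, 18: R3=(-1)+18=17
STORE R3, [108] → M[108]=17
halt.

120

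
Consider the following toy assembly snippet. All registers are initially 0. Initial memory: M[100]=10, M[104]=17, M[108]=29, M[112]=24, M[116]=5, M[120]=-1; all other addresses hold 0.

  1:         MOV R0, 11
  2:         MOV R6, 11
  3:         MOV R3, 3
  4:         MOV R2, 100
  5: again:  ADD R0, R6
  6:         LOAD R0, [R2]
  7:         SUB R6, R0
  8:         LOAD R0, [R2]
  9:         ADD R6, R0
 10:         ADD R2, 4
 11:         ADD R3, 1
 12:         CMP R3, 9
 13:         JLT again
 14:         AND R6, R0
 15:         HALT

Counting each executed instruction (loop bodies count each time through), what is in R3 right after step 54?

8

after MOV R0, 11: R0=11
after MOV R6, 11: R6=11
after MOV R3, 3: R3=3
after MOV R2, 100: R2=100
after ADD R0, R6: R0=11+11=22
after LOAD R0, [R2]: R0=M[100]=10
after SUB R6, R0: R6=11-10=1
after LOAD R0, [R2]: R0=M[100]=10
after ADD R6, R0: R6=1+10=11
after ADD R2, 4: R2=100+4=104
after ADD R3, 1: R3=3+1=4
CMP R3, 9  (cmp 4,9)
JLT again: taken
after ADD R0, R6: R0=10+11=21
after LOAD R0, [R2]: R0=M[104]=17
after SUB R6, R0: R6=11-17=-6
after LOAD R0, [R2]: R0=M[104]=17
after ADD R6, R0: R6=(-6)+17=11
after ADD R2, 4: R2=104+4=108
after ADD R3, 1: R3=4+1=5
CMP R3, 9  (cmp 5,9)
JLT again: taken
after ADD R0, R6: R0=17+11=28
after LOAD R0, [R2]: R0=M[108]=29
after SUB R6, R0: R6=11-29=-18
after LOAD R0, [R2]: R0=M[108]=29
after ADD R6, R0: R6=(-18)+29=11
after ADD R2, 4: R2=108+4=112
after ADD R3, 1: R3=5+1=6
CMP R3, 9  (cmp 6,9)
JLT again: taken
after ADD R0, R6: R0=29+11=40
after LOAD R0, [R2]: R0=M[112]=24
after SUB R6, R0: R6=11-24=-13
after LOAD R0, [R2]: R0=M[112]=24
after ADD R6, R0: R6=(-13)+24=11
after ADD R2, 4: R2=112+4=116
after ADD R3, 1: R3=6+1=7
CMP R3, 9  (cmp 7,9)
JLT again: taken
after ADD R0, R6: R0=24+11=35
after LOAD R0, [R2]: R0=M[116]=5
after SUB R6, R0: R6=11-5=6
after LOAD R0, [R2]: R0=M[116]=5
after ADD R6, R0: R6=6+5=11
after ADD R2, 4: R2=116+4=120
after ADD R3, 1: R3=7+1=8
CMP R3, 9  (cmp 8,9)
JLT again: taken
after ADD R0, R6: R0=5+11=16
after LOAD R0, [R2]: R0=M[120]=-1
after SUB R6, R0: R6=11-(-1)=12
after LOAD R0, [R2]: R0=M[120]=-1
after ADD R6, R0: R6=12+(-1)=11
After step 54: R3 = 8.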